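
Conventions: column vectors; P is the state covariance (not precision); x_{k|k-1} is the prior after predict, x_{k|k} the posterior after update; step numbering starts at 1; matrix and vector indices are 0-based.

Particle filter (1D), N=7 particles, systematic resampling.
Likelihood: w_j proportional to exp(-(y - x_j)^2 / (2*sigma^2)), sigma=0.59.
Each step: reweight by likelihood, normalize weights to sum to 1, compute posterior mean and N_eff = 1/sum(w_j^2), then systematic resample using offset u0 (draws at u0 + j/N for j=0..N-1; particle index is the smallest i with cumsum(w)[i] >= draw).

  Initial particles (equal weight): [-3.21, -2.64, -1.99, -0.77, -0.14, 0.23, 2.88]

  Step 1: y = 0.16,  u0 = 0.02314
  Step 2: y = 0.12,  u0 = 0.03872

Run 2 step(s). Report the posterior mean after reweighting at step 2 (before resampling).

post_mean = 0.0084

step 1: w=[0.0000, 0.0000, 0.0006, 0.1336, 0.4065, 0.4593, 0.0000]  mean=-0.0553  Neff=2.5377  idx=[3, 4, 4, 4, 5, 5, 5]
step 2: w=[0.0535, 0.1515, 0.1515, 0.1515, 0.1640, 0.1640, 0.1640]  mean=0.0084  Neff=6.5613  idx=[0, 1, 2, 3, 4, 5, 6]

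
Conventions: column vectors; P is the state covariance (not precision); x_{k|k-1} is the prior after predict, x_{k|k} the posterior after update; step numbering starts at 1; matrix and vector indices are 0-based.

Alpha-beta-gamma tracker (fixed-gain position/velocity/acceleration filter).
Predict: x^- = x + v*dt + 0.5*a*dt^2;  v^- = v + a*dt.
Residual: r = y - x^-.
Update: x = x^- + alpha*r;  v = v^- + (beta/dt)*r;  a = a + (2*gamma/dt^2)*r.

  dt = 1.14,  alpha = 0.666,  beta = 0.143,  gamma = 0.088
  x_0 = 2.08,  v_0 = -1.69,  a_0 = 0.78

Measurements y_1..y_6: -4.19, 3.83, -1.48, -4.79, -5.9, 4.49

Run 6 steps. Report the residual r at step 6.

resid = 8.9721

step 1: x_pred=0.6602  r=-4.8502  x^+=-2.5700  v^+=-1.4092  a^+=0.1231
step 2: x_pred=-4.0965  r=7.9265  x^+=1.1826  v^+=-0.2745  a^+=1.1966
step 3: x_pred=1.6471  r=-3.1271  x^+=-0.4355  v^+=0.6973  a^+=0.7731
step 4: x_pred=0.8618  r=-5.6518  x^+=-2.9023  v^+=0.8697  a^+=0.0077
step 5: x_pred=-1.9058  r=-3.9942  x^+=-4.5659  v^+=0.3775  a^+=-0.5332
step 6: x_pred=-4.4821  r=8.9721  x^+=1.4933  v^+=0.8951  a^+=0.6818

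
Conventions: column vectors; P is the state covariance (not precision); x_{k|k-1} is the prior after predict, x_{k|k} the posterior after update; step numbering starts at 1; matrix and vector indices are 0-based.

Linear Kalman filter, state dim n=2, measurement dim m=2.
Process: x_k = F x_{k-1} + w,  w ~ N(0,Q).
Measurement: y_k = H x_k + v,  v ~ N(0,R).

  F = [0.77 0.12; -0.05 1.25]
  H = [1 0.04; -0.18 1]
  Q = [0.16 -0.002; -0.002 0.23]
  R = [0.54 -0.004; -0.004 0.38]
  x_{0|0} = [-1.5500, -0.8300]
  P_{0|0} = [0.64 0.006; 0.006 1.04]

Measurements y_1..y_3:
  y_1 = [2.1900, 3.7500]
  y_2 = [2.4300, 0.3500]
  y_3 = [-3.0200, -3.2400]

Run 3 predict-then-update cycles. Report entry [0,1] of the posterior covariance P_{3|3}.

step 1: x^-=[-1.2931, -0.9600]  P^-=[0.5555 0.1351; 0.1351 1.8558]  S=[1.1093 0.1044; 0.1044 2.2052]  K=[0.5064 -0.0080; 0.1111 0.8253]  nu=[3.5215, 4.4772]  x^+=[0.4542, 3.1261]  P^+=[0.2717 0.0438; 0.0438 0.3211]
step 2: x^-=[0.7249, 3.8850]  P^-=[0.3338 0.0776; 0.0776 0.7268]  S=[0.8812 0.0420; 0.0420 1.0897]  K=[0.3823 0.0013; 0.0900 0.6507]  nu=[1.5497, -3.4045]  x^+=[1.3128, 1.8092]  P^+=[0.2050 0.0359; 0.0359 0.2534]
step 3: x^-=[1.2280, 2.1958]  P^-=[0.2918 0.0624; 0.0624 0.6219]  S=[0.8378 0.0303; 0.0303 0.9889]  K=[0.3513 -0.0008; 0.0819 0.6150]  nu=[-4.3358, -5.2148]  x^+=[-0.2913, -1.3667]  P^+=[0.1884 0.0322; 0.0322 0.2392]

P_post[0,1] = 0.0322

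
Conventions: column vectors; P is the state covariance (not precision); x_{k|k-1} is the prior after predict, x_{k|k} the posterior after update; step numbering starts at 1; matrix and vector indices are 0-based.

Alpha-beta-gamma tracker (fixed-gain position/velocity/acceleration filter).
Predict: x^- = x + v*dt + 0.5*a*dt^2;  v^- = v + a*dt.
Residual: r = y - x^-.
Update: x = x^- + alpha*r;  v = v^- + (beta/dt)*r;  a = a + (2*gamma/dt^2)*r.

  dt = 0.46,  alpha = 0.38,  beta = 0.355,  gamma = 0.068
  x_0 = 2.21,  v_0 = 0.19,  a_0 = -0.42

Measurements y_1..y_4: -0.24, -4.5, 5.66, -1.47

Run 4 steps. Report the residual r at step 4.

step 1: x_pred=2.2530  r=-2.4930  x^+=1.3056  v^+=-1.9271  a^+=-2.0223
step 2: x_pred=0.2052  r=-4.7052  x^+=-1.5828  v^+=-6.4886  a^+=-5.0464
step 3: x_pred=-5.1014  r=10.7614  x^+=-1.0121  v^+=-0.5049  a^+=1.8702
step 4: x_pred=-1.0465  r=-0.4235  x^+=-1.2074  v^+=0.0285  a^+=1.5980

resid = -0.4235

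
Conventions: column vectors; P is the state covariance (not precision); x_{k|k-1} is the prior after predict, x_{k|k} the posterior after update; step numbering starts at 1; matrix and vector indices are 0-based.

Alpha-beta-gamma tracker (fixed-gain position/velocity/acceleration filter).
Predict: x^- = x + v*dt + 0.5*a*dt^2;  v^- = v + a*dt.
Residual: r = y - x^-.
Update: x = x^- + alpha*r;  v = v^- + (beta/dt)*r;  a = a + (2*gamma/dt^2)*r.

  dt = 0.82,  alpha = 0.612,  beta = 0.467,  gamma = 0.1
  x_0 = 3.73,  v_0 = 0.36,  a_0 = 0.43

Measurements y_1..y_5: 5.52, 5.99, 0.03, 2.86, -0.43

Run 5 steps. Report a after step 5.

step 1: x_pred=4.1698  r=1.3502  x^+=4.9961  v^+=1.4816  a^+=0.8316
step 2: x_pred=6.4906  r=-0.5006  x^+=6.1842  v^+=1.8784  a^+=0.6827
step 3: x_pred=7.9541  r=-7.9241  x^+=3.1045  v^+=-2.0746  a^+=-1.6742
step 4: x_pred=0.8405  r=2.0195  x^+=2.0764  v^+=-2.2973  a^+=-1.0735
step 5: x_pred=-0.1683  r=-0.2617  x^+=-0.3285  v^+=-3.3267  a^+=-1.1514

a_post = -1.1514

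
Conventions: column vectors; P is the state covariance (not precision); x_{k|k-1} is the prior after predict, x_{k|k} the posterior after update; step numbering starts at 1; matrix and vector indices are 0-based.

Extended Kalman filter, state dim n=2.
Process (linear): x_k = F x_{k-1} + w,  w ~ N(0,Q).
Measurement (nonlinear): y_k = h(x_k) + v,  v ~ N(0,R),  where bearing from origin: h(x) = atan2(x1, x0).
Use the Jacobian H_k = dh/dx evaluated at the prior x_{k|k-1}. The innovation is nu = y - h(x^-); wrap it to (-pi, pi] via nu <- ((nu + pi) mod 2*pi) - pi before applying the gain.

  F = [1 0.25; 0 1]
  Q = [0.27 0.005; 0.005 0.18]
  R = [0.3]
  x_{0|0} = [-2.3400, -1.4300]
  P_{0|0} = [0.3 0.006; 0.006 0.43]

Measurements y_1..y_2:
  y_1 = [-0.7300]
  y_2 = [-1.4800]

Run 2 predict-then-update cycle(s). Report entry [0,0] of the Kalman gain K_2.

K[0,0] = 0.2900

step 1: x^-=[-2.6975, -1.4300]  P^-=[0.5999 0.1185; 0.1185 0.6100]  H_jac=[0.1534 -0.2894]  S=[0.3547]  K=[0.1628; -0.4465]  nu=[1.9241]  x^+=[-2.3843, -2.2890]  P^+=[0.5905 0.1443; 0.1443 0.5393]
step 2: x^-=[-2.9565, -2.2890]  P^-=[0.9663 0.2841; 0.2841 0.7193]  H_jac=[0.1637 -0.2115]  S=[0.3384]  K=[0.2900; -0.3121]  nu=[1.0028]  x^+=[-2.6658, -2.6019]  P^+=[0.9379 0.3147; 0.3147 0.6864]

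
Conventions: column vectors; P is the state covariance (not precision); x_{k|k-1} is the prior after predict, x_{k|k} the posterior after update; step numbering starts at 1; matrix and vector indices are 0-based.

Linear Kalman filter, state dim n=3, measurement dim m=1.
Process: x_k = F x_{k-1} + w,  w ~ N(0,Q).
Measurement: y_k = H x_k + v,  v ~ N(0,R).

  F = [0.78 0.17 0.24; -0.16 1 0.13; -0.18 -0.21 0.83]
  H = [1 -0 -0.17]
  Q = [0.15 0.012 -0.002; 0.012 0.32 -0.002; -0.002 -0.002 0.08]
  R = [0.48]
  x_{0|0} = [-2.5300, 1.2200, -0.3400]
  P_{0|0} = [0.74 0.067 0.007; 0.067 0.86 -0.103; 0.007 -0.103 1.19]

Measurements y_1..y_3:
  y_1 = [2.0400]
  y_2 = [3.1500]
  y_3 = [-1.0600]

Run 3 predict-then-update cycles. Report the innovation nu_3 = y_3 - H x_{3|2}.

innov = [-2.9529]

step 1: x^-=[-1.8476, 1.5806, -0.0830]  P^-=[0.7056 0.1269 0.0823; 0.1269 1.1705 -0.1265; 0.0823 -0.1265 1.0006]  S=[1.1865]  K=[0.5829; 0.1250; -0.0740]  nu=[3.8735]  x^+=[0.4102, 2.0649, -0.3696]  P^+=[0.3025 0.0404 0.1335; 0.0404 1.1520 -0.1155; 0.1335 -0.1155 0.9941]
step 2: x^-=[0.5823, 1.9512, -0.8142]  P^-=[0.4758 0.2096 0.1748; 0.2096 1.4480 -0.2474; 0.1748 -0.2474 0.8289]  S=[0.9204]  K=[0.4847; 0.2735; 0.0368]  nu=[2.4293]  x^+=[1.7598, 2.6156, -0.7249]  P^+=[0.2596 0.0876 0.1583; 0.0876 1.3792 -0.2567; 0.1583 -0.2567 0.8276]
step 3: x^-=[1.6433, 2.2398, -1.4677]  P^-=[0.4570 0.2486 0.1325; 0.2486 1.6185 -0.4384; 0.1325 -0.4384 0.7682]  S=[0.9142]  K=[0.4753; 0.3534; 0.0021]  nu=[-2.9529]  x^+=[0.2398, 1.1962, -1.4740]  P^+=[0.2505 0.0950 0.1316; 0.0950 1.5043 -0.4391; 0.1316 -0.4391 0.7682]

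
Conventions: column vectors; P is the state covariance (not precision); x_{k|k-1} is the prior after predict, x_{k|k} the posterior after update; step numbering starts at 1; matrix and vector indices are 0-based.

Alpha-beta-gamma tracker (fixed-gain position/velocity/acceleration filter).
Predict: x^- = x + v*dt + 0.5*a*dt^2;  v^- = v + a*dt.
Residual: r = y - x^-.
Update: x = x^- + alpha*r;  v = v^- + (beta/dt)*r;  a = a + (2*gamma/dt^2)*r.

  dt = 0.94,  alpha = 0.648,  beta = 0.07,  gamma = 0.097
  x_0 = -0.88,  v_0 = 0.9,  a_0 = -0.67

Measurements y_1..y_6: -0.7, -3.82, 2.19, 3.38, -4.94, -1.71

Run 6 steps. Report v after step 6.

step 1: x_pred=-0.3300  r=-0.3700  x^+=-0.5698  v^+=0.2426  a^+=-0.7512
step 2: x_pred=-0.6736  r=-3.1464  x^+=-2.7125  v^+=-0.6978  a^+=-1.4421
step 3: x_pred=-4.0055  r=6.1955  x^+=0.0092  v^+=-1.5920  a^+=-0.0818
step 4: x_pred=-1.5234  r=4.9034  x^+=1.6540  v^+=-1.3037  a^+=0.9948
step 5: x_pred=0.8680  r=-5.8080  x^+=-2.8956  v^+=-0.8011  a^+=-0.2804
step 6: x_pred=-3.7725  r=2.0625  x^+=-2.4360  v^+=-0.9111  a^+=0.1724

v_post = -0.9111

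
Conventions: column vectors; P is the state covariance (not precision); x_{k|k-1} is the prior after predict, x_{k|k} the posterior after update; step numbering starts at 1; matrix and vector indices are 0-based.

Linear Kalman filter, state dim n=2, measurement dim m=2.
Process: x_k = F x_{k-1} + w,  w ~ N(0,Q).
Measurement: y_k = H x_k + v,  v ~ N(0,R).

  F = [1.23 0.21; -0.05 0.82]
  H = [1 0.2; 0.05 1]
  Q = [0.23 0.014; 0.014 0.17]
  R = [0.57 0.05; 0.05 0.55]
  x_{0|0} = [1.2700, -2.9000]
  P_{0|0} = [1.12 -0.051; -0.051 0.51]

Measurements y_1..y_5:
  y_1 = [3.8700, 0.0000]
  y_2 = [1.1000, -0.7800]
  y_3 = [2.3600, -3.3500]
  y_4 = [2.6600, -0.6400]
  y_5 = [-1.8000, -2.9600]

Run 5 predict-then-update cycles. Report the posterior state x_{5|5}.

x_post = [0.6917, -2.0028]

step 1: x^-=[0.9531, -2.4415]  P^-=[1.9206 -0.0180; -0.0180 0.5199]  S=[2.5042 0.2319; 0.2319 1.0729]  K=[0.7743 -0.0946; -0.0107 0.4860]  nu=[3.4052, 2.3938]  x^+=[3.3633, -1.3143]  P^+=[0.4437 -0.0355; -0.0355 0.2686]
step 2: x^-=[3.8608, -1.2459]  P^-=[0.8948 -0.0025; -0.0025 0.3546]  S=[1.4780 0.1632; 0.1632 0.9066]  K=[0.6121 -0.0635; 0.0032 0.3904]  nu=[-2.5116, 0.2728]  x^+=[2.3061, -1.1474]  P^+=[0.3501 -0.0218; -0.0218 0.2160]
step 3: x^-=[2.5956, -1.0562]  P^-=[0.7579 0.0079; 0.0079 0.3179]  S=[1.3437 0.1594; 0.1594 0.8706]  K=[0.5714 -0.0521; 0.0100 0.3638]  nu=[-0.0243, -2.4236]  x^+=[2.7079, -1.9381]  P^+=[0.3263 -0.0164; -0.0164 0.2014]
step 4: x^-=[2.9237, -1.7246]  P^-=[0.7241 0.0123; 0.0123 0.3076]  S=[1.3114 0.1601; 0.1601 0.8606]  K=[0.5599 -0.0479; 0.0128 0.3557]  nu=[0.0813, 0.9384]  x^+=[2.9243, -1.3898]  P^+=[0.3196 -0.0143; -0.0143 0.1970]
step 5: x^-=[3.3050, -1.2858]  P^-=[0.7149 0.0140; 0.0140 0.3044]  S=[1.3026 0.1608; 0.1608 0.8576]  K=[0.5566 -0.0464; 0.0139 0.3532]  nu=[-4.8478, -1.8394]  x^+=[0.6917, -2.0028]  P^+=[0.3177 -0.0135; -0.0135 0.1956]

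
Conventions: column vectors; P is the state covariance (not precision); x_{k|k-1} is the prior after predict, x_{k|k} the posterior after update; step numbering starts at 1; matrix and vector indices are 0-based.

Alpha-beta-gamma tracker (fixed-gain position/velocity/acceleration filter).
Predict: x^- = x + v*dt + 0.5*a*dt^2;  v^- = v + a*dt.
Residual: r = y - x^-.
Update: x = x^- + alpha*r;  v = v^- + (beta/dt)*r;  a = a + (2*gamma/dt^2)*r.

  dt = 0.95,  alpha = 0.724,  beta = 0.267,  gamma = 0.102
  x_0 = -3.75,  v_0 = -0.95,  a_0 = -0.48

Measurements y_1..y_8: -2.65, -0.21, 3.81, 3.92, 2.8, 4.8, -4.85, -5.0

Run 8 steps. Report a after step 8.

step 1: x_pred=-4.8691  r=2.2191  x^+=-3.2625  v^+=-0.7823  a^+=0.0216
step 2: x_pred=-3.9959  r=3.7859  x^+=-1.2549  v^+=0.3023  a^+=0.8774
step 3: x_pred=-0.5719  r=4.3819  x^+=2.6006  v^+=2.3673  a^+=1.8678
step 4: x_pred=5.6924  r=-1.7724  x^+=4.4092  v^+=3.6436  a^+=1.4672
step 5: x_pred=8.5327  r=-5.7327  x^+=4.3822  v^+=3.4263  a^+=0.1714
step 6: x_pred=7.7145  r=-2.9145  x^+=5.6044  v^+=2.7700  a^+=-0.4874
step 7: x_pred=8.0159  r=-12.8659  x^+=-1.2990  v^+=-1.3091  a^+=-3.3956
step 8: x_pred=-4.0749  r=-0.9251  x^+=-4.7447  v^+=-4.7949  a^+=-3.6047

a_post = -3.6047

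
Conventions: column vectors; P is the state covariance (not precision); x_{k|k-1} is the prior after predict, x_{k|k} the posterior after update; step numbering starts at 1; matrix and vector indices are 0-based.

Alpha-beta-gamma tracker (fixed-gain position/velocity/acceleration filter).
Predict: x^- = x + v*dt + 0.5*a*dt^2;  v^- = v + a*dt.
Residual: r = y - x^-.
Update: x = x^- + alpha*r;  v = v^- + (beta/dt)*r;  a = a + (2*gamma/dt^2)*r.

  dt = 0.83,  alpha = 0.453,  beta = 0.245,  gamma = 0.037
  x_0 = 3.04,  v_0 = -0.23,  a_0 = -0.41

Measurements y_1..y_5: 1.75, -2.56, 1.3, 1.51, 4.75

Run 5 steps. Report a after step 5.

a_post = 0.6642

step 1: x_pred=2.7079  r=-0.9579  x^+=2.2740  v^+=-0.8530  a^+=-0.5129
step 2: x_pred=1.3893  r=-3.9493  x^+=-0.3998  v^+=-2.4445  a^+=-0.9371
step 3: x_pred=-2.7515  r=4.0515  x^+=-0.9162  v^+=-2.0264  a^+=-0.5019
step 4: x_pred=-2.7709  r=4.2809  x^+=-0.8317  v^+=-1.1793  a^+=-0.0421
step 5: x_pred=-1.8250  r=6.5750  x^+=1.1535  v^+=0.7266  a^+=0.6642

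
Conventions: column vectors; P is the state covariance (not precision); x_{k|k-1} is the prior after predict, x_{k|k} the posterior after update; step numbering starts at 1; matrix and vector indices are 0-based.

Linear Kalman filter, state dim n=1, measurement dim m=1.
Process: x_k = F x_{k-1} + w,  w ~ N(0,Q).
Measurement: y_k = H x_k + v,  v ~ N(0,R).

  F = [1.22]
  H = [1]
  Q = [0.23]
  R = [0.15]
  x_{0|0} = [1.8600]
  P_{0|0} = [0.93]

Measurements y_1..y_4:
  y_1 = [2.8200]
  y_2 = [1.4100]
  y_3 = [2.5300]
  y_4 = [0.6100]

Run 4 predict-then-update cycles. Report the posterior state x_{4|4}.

x_post = [1.2777]

step 1: x^-=[2.2692]  P^-=[1.6142]  S=[1.7642]  K=[0.9150]  nu=[0.5508]  x^+=[2.7732]  P^+=[0.1372]
step 2: x^-=[3.3833]  P^-=[0.4343]  S=[0.5843]  K=[0.7433]  nu=[-1.9733]  x^+=[1.9166]  P^+=[0.1115]
step 3: x^-=[2.3382]  P^-=[0.3959]  S=[0.5459]  K=[0.7252]  nu=[0.1918]  x^+=[2.4773]  P^+=[0.1088]
step 4: x^-=[3.0223]  P^-=[0.3919]  S=[0.5419]  K=[0.7232]  nu=[-2.4123]  x^+=[1.2777]  P^+=[0.1085]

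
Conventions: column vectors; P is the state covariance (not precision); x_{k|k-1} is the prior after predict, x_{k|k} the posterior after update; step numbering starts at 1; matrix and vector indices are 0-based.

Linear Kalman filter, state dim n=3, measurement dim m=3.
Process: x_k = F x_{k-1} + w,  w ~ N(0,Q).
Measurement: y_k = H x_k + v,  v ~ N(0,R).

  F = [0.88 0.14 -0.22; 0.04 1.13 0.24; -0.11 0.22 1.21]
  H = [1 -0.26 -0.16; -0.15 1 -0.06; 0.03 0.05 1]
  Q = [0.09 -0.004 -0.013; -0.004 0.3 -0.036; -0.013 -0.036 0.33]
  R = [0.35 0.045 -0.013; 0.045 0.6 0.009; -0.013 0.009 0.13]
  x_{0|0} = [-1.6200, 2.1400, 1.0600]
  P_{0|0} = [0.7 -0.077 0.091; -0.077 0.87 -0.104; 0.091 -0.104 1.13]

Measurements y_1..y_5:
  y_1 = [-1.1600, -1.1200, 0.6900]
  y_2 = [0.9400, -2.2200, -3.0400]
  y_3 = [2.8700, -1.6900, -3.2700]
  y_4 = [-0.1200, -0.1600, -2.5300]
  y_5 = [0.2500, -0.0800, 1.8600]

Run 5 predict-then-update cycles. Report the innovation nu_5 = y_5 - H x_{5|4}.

step 1: x^-=[-1.3592, 2.6078, 1.9316]  P^-=[0.6560 0.0624 -0.2820; 0.0624 1.4155 0.3686; -0.2820 0.3686 1.9591]  S=[1.2403 -0.3809 -0.7019; -0.3809 1.9693 0.3709; -0.7019 0.3709 2.1134]  K=[0.6196 0.0977 0.0660; -0.0424 0.6804 0.0752; -0.0456 -0.0336 0.9225]  nu=[1.1863, -3.8158, -1.3312]  x^+=[-1.0849, -0.1391, 0.7778]  P^+=[0.2506 0.1240 -0.0123; 0.1240 0.4251 -0.0085; -0.0123 -0.0085 0.1210]
step 2: x^-=[-1.1453, -0.0138, 1.0299]  P^-=[0.3341 0.1890 -0.0487; 0.1890 0.8565 0.0770; -0.0487 0.0770 0.5235]  S=[0.6792 -0.0358 -0.1590; -0.0358 1.3991 0.1074; -0.1590 0.1074 0.6613]  K=[0.4475 0.1093 0.0456; -0.0157 0.5812 0.0917; -0.0410 -0.0238 0.7893]  nu=[2.2465, -2.3162, -4.0349]  x^+=[-0.5772, -1.7652, -2.1917]  P^+=[0.1889 0.1138 -0.0103; 0.1138 0.3657 -0.0043; -0.0103 -0.0043 0.1034]
step 3: x^-=[-0.2729, -2.5437, -2.9768]  P^-=[0.2808 0.1677 -0.0390; 0.1677 0.7809 0.0646; -0.0390 0.0646 0.4963]  S=[0.6269 -0.0290 -0.1432; -0.0290 1.3302 0.0911; -0.1432 0.0911 0.6332]  K=[0.4024 0.1021 0.0413; -0.0275 0.5588 0.0850; -0.0382 -0.0238 0.7820]  nu=[2.0052, 0.6342, -0.1579]  x^+=[0.5923, -2.2579, -3.1918]  P^+=[0.1707 0.1048 -0.0093; 0.1048 0.3503 -0.0042; -0.0093 -0.0042 0.1024]
step 4: x^-=[0.9073, -3.2938, -4.4240]  P^-=[0.2637 0.1558 -0.0380; 0.1558 0.7604 0.0618; -0.0380 0.0618 0.4941]  S=[0.6140 -0.0331 -0.1418; -0.0331 1.3133 0.0870; -0.1418 0.0870 0.6306]  K=[0.3875 0.0975 0.0384; -0.0357 0.5521 0.0814; -0.0376 -0.0239 0.7815]  nu=[-2.5916, 3.0044, 2.0315]  x^+=[0.2741, -1.3771, -2.8110]  P^+=[0.1641 0.1004 -0.0091; 0.1004 0.3452 -0.0043; -0.0091 -0.0043 0.1024]
step 5: x^-=[0.6668, -2.2198, -3.7344]  P^-=[0.2574 0.1504 -0.0381; 0.1504 0.7535 0.0610; -0.0381 0.0610 0.4939]  S=[0.6100 -0.0359 -0.1420; -0.0359 1.3080 0.0858; -0.1420 0.0858 0.6302]  K=[0.3820 0.0953 0.0369; -0.0396 0.5497 0.0799; -0.0375 -0.0240 0.7815]  nu=[-1.5915, 2.0158, 5.6854]  x^+=[0.4606, -0.5944, 0.7198]  P^+=[0.1616 0.0984 -0.0091; 0.0984 0.3433 -0.0043; -0.0091 -0.0043 0.1023]

innov = [-1.5915, 2.0158, 5.6854]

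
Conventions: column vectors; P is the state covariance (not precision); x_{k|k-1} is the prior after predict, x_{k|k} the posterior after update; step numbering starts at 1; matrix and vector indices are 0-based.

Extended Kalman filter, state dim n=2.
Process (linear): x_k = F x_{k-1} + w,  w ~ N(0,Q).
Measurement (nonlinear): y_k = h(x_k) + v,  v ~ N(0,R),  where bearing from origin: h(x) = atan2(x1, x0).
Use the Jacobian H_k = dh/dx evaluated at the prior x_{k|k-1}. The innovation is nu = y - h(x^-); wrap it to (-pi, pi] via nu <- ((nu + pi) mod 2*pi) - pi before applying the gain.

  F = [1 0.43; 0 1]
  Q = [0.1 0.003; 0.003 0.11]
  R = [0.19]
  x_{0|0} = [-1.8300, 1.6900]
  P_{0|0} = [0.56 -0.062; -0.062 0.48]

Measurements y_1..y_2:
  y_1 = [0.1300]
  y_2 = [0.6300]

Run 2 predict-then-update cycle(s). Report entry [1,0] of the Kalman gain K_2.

step 1: x^-=[-1.1033, 1.6900]  P^-=[0.6954 0.1474; 0.1474 0.5900]  H_jac=[-0.4149 -0.2709]  S=[0.3861]  K=[-0.8506; -0.5723]  nu=[-2.0192]  x^+=[0.6143, 2.8455]  P^+=[0.4160 -0.0406; -0.0406 0.4636]
step 2: x^-=[1.8379, 2.8455]  P^-=[0.5669 0.1618; 0.1618 0.5736]  H_jac=[-0.2480 0.1602]  S=[0.2267]  K=[-0.5057; 0.2282]  nu=[-0.3673]  x^+=[2.0236, 2.7616]  P^+=[0.5089 0.1879; 0.1879 0.5617]

K[1,0] = 0.2282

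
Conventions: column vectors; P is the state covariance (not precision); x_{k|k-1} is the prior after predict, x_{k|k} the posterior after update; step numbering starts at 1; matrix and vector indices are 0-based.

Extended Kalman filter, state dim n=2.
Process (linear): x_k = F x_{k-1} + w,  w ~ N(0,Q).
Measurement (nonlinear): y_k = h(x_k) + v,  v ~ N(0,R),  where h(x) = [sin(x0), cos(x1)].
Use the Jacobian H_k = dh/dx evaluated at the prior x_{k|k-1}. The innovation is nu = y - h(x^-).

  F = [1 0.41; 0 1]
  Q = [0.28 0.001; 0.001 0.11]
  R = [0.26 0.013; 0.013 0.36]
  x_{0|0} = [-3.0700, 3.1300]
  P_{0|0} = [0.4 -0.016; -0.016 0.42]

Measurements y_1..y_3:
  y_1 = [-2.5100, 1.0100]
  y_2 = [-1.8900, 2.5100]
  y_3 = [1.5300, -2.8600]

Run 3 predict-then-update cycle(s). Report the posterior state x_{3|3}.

step 1: x^-=[-1.7867, 3.1300]  P^-=[0.7375 0.1572; 0.1572 0.5300]  H_jac=[-0.2142 0.0000; 0.0000 -0.0116]  S=[0.2938 0.0134; 0.0134 0.3601]  K=[-0.5383 0.0150; -0.1140 -0.0128]  nu=[-1.5332, 2.0099]  x^+=[-0.9312, 3.2790]  P^+=[0.6525 0.1392; 0.1392 0.5261]
step 2: x^-=[0.4132, 3.2790]  P^-=[1.1350 0.3559; 0.3559 0.6361]  H_jac=[0.9158 0.0000; 0.0000 0.1370]  S=[1.2120 0.0577; 0.0577 0.3719]  K=[0.8577 -0.0019; 0.2597 0.1941]  nu=[-2.2915, 3.5006]  x^+=[-1.5589, 3.3634]  P^+=[0.2435 0.0765; 0.0765 0.5345]
step 3: x^-=[-0.1799, 3.3634]  P^-=[0.6760 0.2966; 0.2966 0.6445]  H_jac=[0.9839 0.0000; 0.0000 0.2200]  S=[0.9144 0.0772; 0.0772 0.3912]  K=[0.7254 0.0237; 0.2935 0.3046]  nu=[1.7089, -1.8845]  x^+=[1.0152, 3.2910]  P^+=[0.1920 0.0816; 0.0816 0.5157]

x_post = [1.0152, 3.2910]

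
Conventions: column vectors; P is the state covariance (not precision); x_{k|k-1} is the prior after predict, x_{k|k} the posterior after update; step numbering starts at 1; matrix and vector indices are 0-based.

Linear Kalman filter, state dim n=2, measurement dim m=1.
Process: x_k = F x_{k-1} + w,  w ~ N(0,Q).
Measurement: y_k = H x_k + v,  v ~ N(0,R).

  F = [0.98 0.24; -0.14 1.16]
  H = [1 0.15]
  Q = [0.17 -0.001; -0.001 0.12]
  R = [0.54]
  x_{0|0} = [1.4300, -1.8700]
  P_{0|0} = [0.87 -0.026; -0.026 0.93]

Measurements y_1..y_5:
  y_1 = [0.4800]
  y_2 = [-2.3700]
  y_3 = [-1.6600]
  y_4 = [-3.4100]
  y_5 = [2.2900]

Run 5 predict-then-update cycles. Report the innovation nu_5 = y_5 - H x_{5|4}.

step 1: x^-=[0.9526, -2.3694]  P^-=[1.0469 0.1099; 0.1099 1.3969]  S=[1.6513]  K=[0.6440; 0.1934]  nu=[-0.1172]  x^+=[0.8771, -2.3921]  P^+=[0.3621 -0.0958; -0.0958 1.3351]
step 2: x^-=[0.2855, -2.8976]  P^-=[0.5496 0.2153; 0.2153 1.9548]  S=[1.1982]  K=[0.4857; 0.4244]  nu=[-2.2209]  x^+=[-0.7931, -3.8402]  P^+=[0.2670 -0.0317; -0.0317 1.7389]
step 3: x^-=[-1.6988, -4.3436]  P^-=[0.5117 0.4116; 0.4116 2.4754]  S=[1.2309]  K=[0.4659; 0.6360]  nu=[0.6904]  x^+=[-1.3772, -3.9044]  P^+=[0.2445 0.0468; 0.0468 1.9775]
step 4: x^-=[-2.2867, -4.3363]  P^-=[0.5408 0.5677; 0.5677 2.7705]  S=[1.3134]  K=[0.4766; 0.7486]  nu=[-0.4728]  x^+=[-2.5121, -4.6903]  P^+=[0.2425 0.0991; 0.0991 2.0345]
step 5: x^-=[-3.5875, -5.0890]  P^-=[0.5667 0.6414; 0.6414 2.8301]  S=[1.3628]  K=[0.4864; 0.7822]  nu=[6.6409]  x^+=[-0.3572, 0.1053]  P^+=[0.2442 0.1229; 0.1229 1.9964]

innov = [6.6409]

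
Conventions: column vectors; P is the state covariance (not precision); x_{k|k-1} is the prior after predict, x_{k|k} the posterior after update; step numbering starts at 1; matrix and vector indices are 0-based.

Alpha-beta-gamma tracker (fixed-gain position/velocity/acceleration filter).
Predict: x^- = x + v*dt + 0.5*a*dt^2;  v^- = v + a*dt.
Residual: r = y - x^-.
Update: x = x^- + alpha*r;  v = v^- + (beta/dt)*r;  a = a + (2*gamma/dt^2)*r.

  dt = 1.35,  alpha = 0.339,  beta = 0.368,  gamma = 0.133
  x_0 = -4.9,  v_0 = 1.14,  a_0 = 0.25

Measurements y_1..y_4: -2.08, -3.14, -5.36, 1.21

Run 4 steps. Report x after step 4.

x_post = -1.2648

step 1: x_pred=-3.1332  r=1.0532  x^+=-2.7762  v^+=1.7646  a^+=0.4037
step 2: x_pred=-0.0261  r=-3.1139  x^+=-1.0817  v^+=1.4608  a^+=-0.0508
step 3: x_pred=0.8441  r=-6.2041  x^+=-1.2591  v^+=-0.2990  a^+=-0.9563
step 4: x_pred=-2.5341  r=3.7441  x^+=-1.2648  v^+=-0.5693  a^+=-0.4098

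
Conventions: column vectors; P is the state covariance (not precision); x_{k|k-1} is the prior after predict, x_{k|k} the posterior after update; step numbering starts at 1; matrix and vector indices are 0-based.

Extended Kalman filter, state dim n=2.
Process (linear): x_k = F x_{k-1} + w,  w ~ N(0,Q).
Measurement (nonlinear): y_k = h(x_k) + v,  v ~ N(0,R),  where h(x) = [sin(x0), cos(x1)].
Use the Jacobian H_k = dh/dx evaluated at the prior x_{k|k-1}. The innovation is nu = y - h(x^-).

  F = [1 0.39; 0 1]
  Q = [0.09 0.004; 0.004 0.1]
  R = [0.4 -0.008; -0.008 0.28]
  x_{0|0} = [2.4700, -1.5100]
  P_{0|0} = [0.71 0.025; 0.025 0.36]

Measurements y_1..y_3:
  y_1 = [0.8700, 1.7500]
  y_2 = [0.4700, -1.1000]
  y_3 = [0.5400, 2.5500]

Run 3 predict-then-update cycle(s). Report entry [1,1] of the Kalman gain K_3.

K[1,1] = 0.5384

step 1: x^-=[1.8811, -1.5100]  P^-=[0.8743 0.1694; 0.1694 0.4600]  H_jac=[-0.3053 0.0000; 0.0000 0.9982]  S=[0.4815 -0.0596; -0.0596 0.7383]  K=[-0.5314 0.1861; -0.0307 0.6194]  nu=[-0.0822, 1.6892]  x^+=[2.2392, -0.4611]  P^+=[0.7009 0.0565; 0.0565 0.1740]
step 2: x^-=[2.0593, -0.4611]  P^-=[0.8615 0.1283; 0.1283 0.2740]  H_jac=[-0.4693 0.0000; 0.0000 0.4450]  S=[0.5898 -0.0348; -0.0348 0.3342]  K=[-0.6796 0.1001; -0.0811 0.3563]  nu=[-0.4130, -1.9956]  x^+=[2.1403, -1.1387]  P^+=[0.5809 0.0752; 0.0752 0.2257]
step 3: x^-=[1.6963, -1.1387]  P^-=[0.7639 0.1672; 0.1672 0.3257]  H_jac=[-0.1251 0.0000; 0.0000 0.9081]  S=[0.4120 -0.0270; -0.0270 0.5486]  K=[-0.2146 0.2662; -0.0155 0.5384]  nu=[-0.4521, 2.1312]  x^+=[2.3607, 0.0157]  P^+=[0.7030 0.0840; 0.0840 0.1661]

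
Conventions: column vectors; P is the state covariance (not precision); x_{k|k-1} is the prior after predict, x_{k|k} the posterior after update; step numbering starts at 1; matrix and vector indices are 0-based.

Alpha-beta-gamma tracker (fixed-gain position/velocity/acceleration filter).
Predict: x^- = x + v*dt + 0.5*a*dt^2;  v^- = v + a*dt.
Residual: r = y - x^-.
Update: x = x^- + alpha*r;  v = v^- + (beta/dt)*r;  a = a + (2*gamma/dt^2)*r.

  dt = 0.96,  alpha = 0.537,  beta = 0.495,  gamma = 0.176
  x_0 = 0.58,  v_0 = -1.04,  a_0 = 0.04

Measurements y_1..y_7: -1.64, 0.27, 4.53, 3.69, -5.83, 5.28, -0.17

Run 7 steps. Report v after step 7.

step 1: x_pred=-0.4000  r=-1.2400  x^+=-1.0659  v^+=-1.6410  a^+=-0.4336
step 2: x_pred=-2.8410  r=3.1110  x^+=-1.1704  v^+=-0.4531  a^+=0.7546
step 3: x_pred=-1.2577  r=5.7877  x^+=1.8503  v^+=3.2556  a^+=2.9652
step 4: x_pred=6.3420  r=-2.6520  x^+=4.9179  v^+=4.7347  a^+=1.9523
step 5: x_pred=10.3628  r=-16.1928  x^+=1.6673  v^+=-1.7405  a^+=-4.2325
step 6: x_pred=-1.9539  r=7.2339  x^+=1.9307  v^+=-2.0737  a^+=-1.4695
step 7: x_pred=-0.7372  r=0.5672  x^+=-0.4326  v^+=-3.1920  a^+=-1.2529

v_post = -3.1920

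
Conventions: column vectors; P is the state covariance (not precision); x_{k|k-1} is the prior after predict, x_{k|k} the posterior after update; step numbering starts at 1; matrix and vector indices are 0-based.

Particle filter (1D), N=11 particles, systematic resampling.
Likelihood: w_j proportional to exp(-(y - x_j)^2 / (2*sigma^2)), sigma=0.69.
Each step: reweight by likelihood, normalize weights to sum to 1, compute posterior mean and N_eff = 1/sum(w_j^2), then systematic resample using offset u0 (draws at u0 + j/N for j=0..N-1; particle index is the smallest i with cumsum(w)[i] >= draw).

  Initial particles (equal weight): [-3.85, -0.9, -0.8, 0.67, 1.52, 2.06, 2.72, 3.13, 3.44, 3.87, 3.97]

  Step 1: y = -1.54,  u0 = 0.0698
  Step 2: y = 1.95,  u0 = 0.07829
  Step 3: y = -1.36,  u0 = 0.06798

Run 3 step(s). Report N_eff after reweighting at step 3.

step 1: w=[0.0030, 0.5319, 0.4602, 0.0048, 0.0000, 0.0000, 0.0000, 0.0000, 0.0000, 0.0000, 0.0000]  mean=-0.8552  Neff=2.0213  idx=[1, 1, 1, 1, 1, 1, 2, 2, 2, 2, 2]
step 2: w=[0.0667, 0.0667, 0.0667, 0.0667, 0.0667, 0.0667, 0.1200, 0.1200, 0.1200, 0.1200, 0.1200]  mean=-0.8400  Neff=10.1343  idx=[1, 2, 3, 5, 6, 7, 7, 8, 9, 10, 10]
step 3: w=[0.0972, 0.0972, 0.0972, 0.0972, 0.0873, 0.0873, 0.0873, 0.0873, 0.0873, 0.0873, 0.0873]  mean=-0.8389  Neff=10.9701  idx=[0, 1, 2, 3, 4, 5, 6, 7, 8, 9, 10]

N_eff = 10.9701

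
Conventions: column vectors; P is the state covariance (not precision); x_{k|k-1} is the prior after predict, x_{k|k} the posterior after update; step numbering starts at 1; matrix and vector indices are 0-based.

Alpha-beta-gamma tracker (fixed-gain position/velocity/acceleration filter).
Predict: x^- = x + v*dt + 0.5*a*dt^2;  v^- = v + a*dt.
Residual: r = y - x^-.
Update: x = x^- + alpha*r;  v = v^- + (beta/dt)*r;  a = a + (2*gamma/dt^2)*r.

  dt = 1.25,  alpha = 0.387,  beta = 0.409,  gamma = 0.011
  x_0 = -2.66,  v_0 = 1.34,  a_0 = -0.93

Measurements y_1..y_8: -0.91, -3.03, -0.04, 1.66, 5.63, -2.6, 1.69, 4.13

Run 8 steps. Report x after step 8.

x_post = 0.7559

step 1: x_pred=-1.7116  r=0.8016  x^+=-1.4014  v^+=0.4398  a^+=-0.9187
step 2: x_pred=-1.5694  r=-1.4606  x^+=-2.1346  v^+=-1.1865  a^+=-0.9393
step 3: x_pred=-4.3516  r=4.3116  x^+=-2.6830  v^+=-0.9499  a^+=-0.8786
step 4: x_pred=-4.5567  r=6.2167  x^+=-2.1509  v^+=-0.0140  a^+=-0.7910
step 5: x_pred=-2.7863  r=8.4163  x^+=0.4708  v^+=1.7511  a^+=-0.6725
step 6: x_pred=2.1342  r=-4.7342  x^+=0.3021  v^+=-0.6386  a^+=-0.7392
step 7: x_pred=-1.0737  r=2.7637  x^+=-0.0042  v^+=-0.6583  a^+=-0.7003
step 8: x_pred=-1.3742  r=5.5042  x^+=0.7559  v^+=0.2673  a^+=-0.6228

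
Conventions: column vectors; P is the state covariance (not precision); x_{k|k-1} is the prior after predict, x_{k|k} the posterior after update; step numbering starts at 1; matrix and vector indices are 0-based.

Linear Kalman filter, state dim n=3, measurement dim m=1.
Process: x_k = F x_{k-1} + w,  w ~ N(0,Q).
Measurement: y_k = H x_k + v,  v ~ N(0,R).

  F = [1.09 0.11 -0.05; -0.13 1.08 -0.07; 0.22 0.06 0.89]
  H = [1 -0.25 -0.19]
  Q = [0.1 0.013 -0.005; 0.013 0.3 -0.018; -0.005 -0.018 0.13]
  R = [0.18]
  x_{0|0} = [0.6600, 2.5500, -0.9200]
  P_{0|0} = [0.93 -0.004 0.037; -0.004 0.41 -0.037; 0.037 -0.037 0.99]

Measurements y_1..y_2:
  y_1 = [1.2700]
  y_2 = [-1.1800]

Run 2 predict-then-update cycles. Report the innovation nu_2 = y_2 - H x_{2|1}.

step 1: x^-=[1.0459, 2.7326, -0.5206]  P^-=[1.2078 -0.0716 0.2083; -0.0716 0.8062 -0.1209; 0.2083 -0.1209 0.9711]  S=[1.4184]  K=[0.8362; -0.1764; 0.0381]  nu=[0.8083]  x^+=[1.7219, 2.5900, -0.4898]  P^+=[0.2159 0.1376 0.1631; 0.1376 0.7621 -0.1114; 0.1631 -0.1114 0.9690]
step 2: x^-=[2.1862, 2.6077, 0.0983]  P^-=[0.3846 0.2318 0.1669; 0.2318 1.1784 -0.1315; 0.1669 -0.1315 0.9664]  S=[0.4813]  K=[0.6128; -0.0785; 0.0336]  nu=[-2.6956]  x^+=[0.5344, 2.8193, 0.0077]  P^+=[0.2039 0.2550 0.1570; 0.2550 1.1755 -0.1302; 0.1570 -0.1302 0.9659]

innov = [-2.6956]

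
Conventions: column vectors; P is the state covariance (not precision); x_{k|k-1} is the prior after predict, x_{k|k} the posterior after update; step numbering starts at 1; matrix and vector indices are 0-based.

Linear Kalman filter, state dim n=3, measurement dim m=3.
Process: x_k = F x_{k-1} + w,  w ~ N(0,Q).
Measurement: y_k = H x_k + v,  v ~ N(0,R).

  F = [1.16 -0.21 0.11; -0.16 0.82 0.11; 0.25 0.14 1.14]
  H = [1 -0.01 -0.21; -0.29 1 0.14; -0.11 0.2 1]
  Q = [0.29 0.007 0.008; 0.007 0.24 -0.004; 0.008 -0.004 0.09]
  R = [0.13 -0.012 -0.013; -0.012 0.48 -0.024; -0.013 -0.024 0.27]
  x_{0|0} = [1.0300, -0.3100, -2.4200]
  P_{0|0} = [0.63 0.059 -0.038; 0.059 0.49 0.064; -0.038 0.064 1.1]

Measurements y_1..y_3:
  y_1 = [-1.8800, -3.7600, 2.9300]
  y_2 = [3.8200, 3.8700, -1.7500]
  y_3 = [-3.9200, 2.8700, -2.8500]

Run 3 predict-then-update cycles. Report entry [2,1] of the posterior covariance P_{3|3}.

P_post[2,1] = -0.0342

step 1: x^-=[0.9937, -0.6852, -2.5447]  P^-=[1.1312 -0.1228 0.2551; -0.1228 0.5963 0.2425; 0.2551 0.2425 1.5714]  S=[1.2269 -0.5154 -0.2450; -0.5154 1.3206 0.5433; -0.2450 0.5433 1.9252]  K=[0.8996 -0.0374 0.1801; 0.0801 0.5103 0.0611; 0.0995 -0.0140 0.8435]  nu=[-3.4149, -2.4304, 5.7210]  x^+=[-0.9571, -1.8498, 1.9751]  P^+=[0.1260 -0.0039 0.0525; -0.0039 0.2480 -0.0468; 0.0525 -0.0468 0.2419]
step 2: x^-=[-0.5045, -1.1464, 1.7534]  P^-=[0.4909 -0.0573 0.1485; -0.0573 0.4036 -0.0036; 0.1485 -0.0036 0.4318]  S=[0.5787 -0.1980 -0.0179; -0.1980 0.9536 0.0935; -0.0179 0.0935 0.6923]  K=[0.7866 -0.0385 0.1455; 0.0492 0.4443 0.0619; 0.1112 -0.0217 0.6049]  nu=[4.6813, 4.6246, -3.3296]  x^+=[2.5154, 0.9328, 0.1599]  P^+=[0.1098 -0.0056 0.0432; -0.0056 0.2149 -0.0382; 0.0432 -0.0382 0.1748]
step 3: x^-=[2.7395, 0.3800, 0.9417]  P^-=[0.4649 -0.0516 0.1217; -0.0516 0.3825 -0.0058; 0.1217 -0.0058 0.3403]  S=[0.5599 -0.1868 -0.0219; -0.1868 0.9267 0.0805; -0.0219 0.0805 0.6044]  K=[0.7784 -0.0375 0.1329; 0.0500 0.4320 0.0706; 0.1048 -0.0192 0.5453]  nu=[-6.4580, 3.1526, -3.5663]  x^+=[-2.8795, 1.1671, -1.7403]  P^+=[0.1082 -0.0047 0.0395; -0.0047 0.2085 -0.0342; 0.0395 -0.0342 0.1575]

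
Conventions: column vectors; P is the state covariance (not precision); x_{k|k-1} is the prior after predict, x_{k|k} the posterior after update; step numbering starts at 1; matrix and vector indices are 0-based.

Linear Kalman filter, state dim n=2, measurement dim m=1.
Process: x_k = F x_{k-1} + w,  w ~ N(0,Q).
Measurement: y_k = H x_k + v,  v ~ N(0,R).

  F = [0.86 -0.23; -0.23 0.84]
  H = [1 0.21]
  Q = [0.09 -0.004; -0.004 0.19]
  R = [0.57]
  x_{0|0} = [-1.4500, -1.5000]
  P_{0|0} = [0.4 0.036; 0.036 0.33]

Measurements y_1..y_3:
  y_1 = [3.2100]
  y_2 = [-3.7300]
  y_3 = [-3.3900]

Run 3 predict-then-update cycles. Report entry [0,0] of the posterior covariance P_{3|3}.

P_post[0,0] = 0.2559

step 1: x^-=[-0.9020, -0.9265]  P^-=[0.3891 -0.1190; -0.1190 0.4301]  S=[0.9281]  K=[0.3923; -0.0309]  nu=[4.3066]  x^+=[0.7874, -1.0594]  P^+=[0.2462 -0.1077; -0.1077 0.4292]
step 2: x^-=[0.9209, -1.0710]  P^-=[0.3374 -0.2192; -0.2192 0.5475]  S=[0.8395]  K=[0.3471; -0.1241]  nu=[-4.4260]  x^+=[-0.6154, -0.5218]  P^+=[0.2363 -0.1830; -0.1830 0.5346]
step 3: x^-=[-0.4093, -0.2968]  P^-=[0.3654 -0.2959; -0.2959 0.6504]  S=[0.8398]  K=[0.3611; -0.1897]  nu=[-2.9184]  x^+=[-1.4632, 0.2568]  P^+=[0.2559 -0.2384; -0.2384 0.6202]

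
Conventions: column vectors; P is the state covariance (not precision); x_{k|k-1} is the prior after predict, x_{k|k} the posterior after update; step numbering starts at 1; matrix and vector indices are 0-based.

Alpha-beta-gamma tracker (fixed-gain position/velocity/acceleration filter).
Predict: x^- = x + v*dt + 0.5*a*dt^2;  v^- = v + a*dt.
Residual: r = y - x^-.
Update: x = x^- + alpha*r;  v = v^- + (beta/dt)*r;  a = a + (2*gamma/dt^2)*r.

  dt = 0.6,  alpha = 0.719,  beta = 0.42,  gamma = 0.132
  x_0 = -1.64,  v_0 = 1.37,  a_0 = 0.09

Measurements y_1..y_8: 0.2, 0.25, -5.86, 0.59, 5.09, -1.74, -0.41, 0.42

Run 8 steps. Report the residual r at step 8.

resid = 0.6466

step 1: x_pred=-0.8018  r=1.0018  x^+=-0.0815  v^+=2.1253  a^+=0.8247
step 2: x_pred=1.3421  r=-1.0921  x^+=0.5569  v^+=1.8556  a^+=0.0238
step 3: x_pred=1.6745  r=-7.5345  x^+=-3.7428  v^+=-3.4043  a^+=-5.5015
step 4: x_pred=-6.7757  r=7.3657  x^+=-1.4797  v^+=-1.5493  a^+=-0.1000
step 5: x_pred=-2.4273  r=7.5173  x^+=2.9776  v^+=3.6528  a^+=5.4126
step 6: x_pred=6.1436  r=-7.8836  x^+=0.4753  v^+=1.3819  a^+=-0.3687
step 7: x_pred=1.2381  r=-1.6481  x^+=0.0531  v^+=0.0070  a^+=-1.5773
step 8: x_pred=-0.2266  r=0.6466  x^+=0.2383  v^+=-0.4867  a^+=-1.1031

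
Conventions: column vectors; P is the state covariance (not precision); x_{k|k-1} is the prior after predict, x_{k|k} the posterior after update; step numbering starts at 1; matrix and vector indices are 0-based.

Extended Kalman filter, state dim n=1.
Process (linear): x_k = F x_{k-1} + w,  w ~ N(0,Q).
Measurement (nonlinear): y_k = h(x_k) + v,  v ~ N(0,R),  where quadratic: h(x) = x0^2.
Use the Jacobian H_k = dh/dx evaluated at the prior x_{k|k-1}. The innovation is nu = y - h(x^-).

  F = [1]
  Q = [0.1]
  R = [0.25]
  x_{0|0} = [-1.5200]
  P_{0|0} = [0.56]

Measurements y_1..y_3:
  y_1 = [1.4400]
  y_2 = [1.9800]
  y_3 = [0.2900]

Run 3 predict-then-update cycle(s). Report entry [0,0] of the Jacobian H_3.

H_jac[0,0] = -2.7516

step 1: x^-=[-1.5200]  P^-=[0.6600]  H_jac=[-3.0400]  S=[6.3495]  K=[-0.3160]  nu=[-0.8704]  x^+=[-1.2450]  P^+=[0.0260]
step 2: x^-=[-1.2450]  P^-=[0.1260]  H_jac=[-2.4899]  S=[1.0311]  K=[-0.3042]  nu=[0.4301]  x^+=[-1.3758]  P^+=[0.0305]
step 3: x^-=[-1.3758]  P^-=[0.1305]  H_jac=[-2.7516]  S=[1.2384]  K=[-0.2901]  nu=[-1.6028]  x^+=[-0.9109]  P^+=[0.0264]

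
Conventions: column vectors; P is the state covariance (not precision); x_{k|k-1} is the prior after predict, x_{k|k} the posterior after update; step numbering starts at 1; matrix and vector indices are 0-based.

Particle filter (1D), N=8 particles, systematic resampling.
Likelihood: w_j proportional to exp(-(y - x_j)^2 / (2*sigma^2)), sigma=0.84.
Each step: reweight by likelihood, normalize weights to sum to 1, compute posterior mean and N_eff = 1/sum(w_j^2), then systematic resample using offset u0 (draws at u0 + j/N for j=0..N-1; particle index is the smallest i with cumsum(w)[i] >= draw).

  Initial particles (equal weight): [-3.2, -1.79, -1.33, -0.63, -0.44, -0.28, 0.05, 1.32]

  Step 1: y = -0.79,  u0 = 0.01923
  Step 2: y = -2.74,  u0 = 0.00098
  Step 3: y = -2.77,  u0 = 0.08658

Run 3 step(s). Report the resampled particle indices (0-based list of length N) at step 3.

step 1: w=[0.0035, 0.1047, 0.1730, 0.2089, 0.1950, 0.1769, 0.1290, 0.0091]  mean=-0.6771  Neff=5.8628  idx=[1, 2, 2, 3, 4, 4, 5, 6]
step 2: w=[0.4694, 0.2175, 0.2175, 0.0379, 0.0210, 0.0210, 0.0122, 0.0036]  mean=-1.4643  Neff=3.1506  idx=[0, 0, 0, 0, 1, 1, 2, 2]
step 3: w=[0.1719, 0.1719, 0.1719, 0.1719, 0.0781, 0.0781, 0.0781, 0.0781]  mean=-1.6463  Neff=7.0130  idx=[0, 1, 1, 2, 3, 4, 5, 7]

resampled_idx = [0, 1, 1, 2, 3, 4, 5, 7]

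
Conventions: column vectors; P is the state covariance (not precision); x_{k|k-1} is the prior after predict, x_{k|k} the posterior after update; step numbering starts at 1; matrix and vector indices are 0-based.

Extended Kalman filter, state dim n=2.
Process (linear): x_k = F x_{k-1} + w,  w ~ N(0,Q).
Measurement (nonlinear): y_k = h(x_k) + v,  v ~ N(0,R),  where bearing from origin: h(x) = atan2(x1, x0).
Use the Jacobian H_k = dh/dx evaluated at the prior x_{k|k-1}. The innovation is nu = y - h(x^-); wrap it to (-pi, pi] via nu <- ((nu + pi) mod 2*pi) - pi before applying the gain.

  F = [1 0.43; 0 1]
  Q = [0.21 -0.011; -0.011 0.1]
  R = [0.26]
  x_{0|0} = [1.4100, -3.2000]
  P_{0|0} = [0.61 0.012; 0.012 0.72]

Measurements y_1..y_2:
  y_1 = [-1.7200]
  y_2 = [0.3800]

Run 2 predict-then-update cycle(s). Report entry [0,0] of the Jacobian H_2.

step 1: x^-=[0.0340, -3.2000]  P^-=[0.9634 0.3106; 0.3106 0.8200]  H_jac=[0.3125 0.0033]  S=[0.3547]  K=[0.8516; 0.2813]  nu=[-0.1598]  x^+=[-0.1021, -3.2450]  P^+=[0.7062 0.2256; 0.2256 0.7919]
step 2: x^-=[-1.4974, -3.2450]  P^-=[1.2567 0.5552; 0.5552 0.8919]  H_jac=[0.2541 -0.1172]  S=[0.3203]  K=[0.7936; 0.1139]  nu=[2.3831]  x^+=[0.3938, -2.9736]  P^+=[1.0550 0.5262; 0.5262 0.8878]

H_jac[0,0] = 0.2541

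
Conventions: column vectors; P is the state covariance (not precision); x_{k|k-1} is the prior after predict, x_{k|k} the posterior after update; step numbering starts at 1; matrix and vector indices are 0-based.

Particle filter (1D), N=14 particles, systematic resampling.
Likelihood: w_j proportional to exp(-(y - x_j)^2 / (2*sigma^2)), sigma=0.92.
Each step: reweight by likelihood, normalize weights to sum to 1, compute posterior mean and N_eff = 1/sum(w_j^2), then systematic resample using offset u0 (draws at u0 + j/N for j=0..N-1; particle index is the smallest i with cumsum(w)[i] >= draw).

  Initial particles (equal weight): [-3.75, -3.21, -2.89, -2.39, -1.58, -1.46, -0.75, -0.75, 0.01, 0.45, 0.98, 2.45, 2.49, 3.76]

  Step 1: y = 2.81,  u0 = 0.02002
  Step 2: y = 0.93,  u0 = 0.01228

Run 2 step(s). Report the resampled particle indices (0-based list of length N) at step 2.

step 1: w=[0.0000, 0.0000, 0.0000, 0.0000, 0.0000, 0.0000, 0.0002, 0.0002, 0.0037, 0.0141, 0.0524, 0.3508, 0.3564, 0.2222]  mean=2.6397  Neff=3.3067  idx=[10, 11, 11, 11, 11, 11, 12, 12, 12, 12, 12, 13, 13, 13]
step 2: w=[0.2861, 0.0732, 0.0732, 0.0732, 0.0732, 0.0732, 0.0681, 0.0681, 0.0681, 0.0681, 0.0681, 0.0025, 0.0025, 0.0025]  mean=2.0529  Neff=7.5845  idx=[0, 0, 0, 0, 1, 2, 3, 4, 5, 6, 7, 8, 9, 10]

resampled_idx = [0, 0, 0, 0, 1, 2, 3, 4, 5, 6, 7, 8, 9, 10]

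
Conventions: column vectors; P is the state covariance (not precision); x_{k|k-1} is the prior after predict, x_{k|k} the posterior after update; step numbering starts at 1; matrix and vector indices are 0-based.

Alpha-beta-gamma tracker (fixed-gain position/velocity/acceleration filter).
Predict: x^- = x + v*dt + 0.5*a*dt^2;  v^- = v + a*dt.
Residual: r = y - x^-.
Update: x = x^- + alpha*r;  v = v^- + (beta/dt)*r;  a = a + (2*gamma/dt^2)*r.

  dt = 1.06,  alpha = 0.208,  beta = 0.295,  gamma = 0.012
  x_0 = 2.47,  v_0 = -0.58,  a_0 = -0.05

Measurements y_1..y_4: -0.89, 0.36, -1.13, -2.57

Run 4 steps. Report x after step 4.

x_post = -2.8515

step 1: x_pred=1.8271  r=-2.7171  x^+=1.2620  v^+=-1.3892  a^+=-0.1080
step 2: x_pred=-0.2713  r=0.6313  x^+=-0.1400  v^+=-1.3280  a^+=-0.0946
step 3: x_pred=-1.6008  r=0.4708  x^+=-1.5029  v^+=-1.2972  a^+=-0.0845
step 4: x_pred=-2.9254  r=0.3554  x^+=-2.8515  v^+=-1.2879  a^+=-0.0769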